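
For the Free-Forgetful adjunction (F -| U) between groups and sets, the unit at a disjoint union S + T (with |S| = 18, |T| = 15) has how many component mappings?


The unit eta_X: X -> U(F(X)) of the Free-Forgetful adjunction
maps each element of X to a generator of F(X). For X = S + T (disjoint
union in Set), |S + T| = |S| + |T|.
Total mappings = 18 + 15 = 33.

33


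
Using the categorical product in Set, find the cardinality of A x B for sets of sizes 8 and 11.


In Set, the product A x B is the Cartesian product.
By the universal property, |A x B| = |A| * |B|.
|A x B| = 8 * 11 = 88

88


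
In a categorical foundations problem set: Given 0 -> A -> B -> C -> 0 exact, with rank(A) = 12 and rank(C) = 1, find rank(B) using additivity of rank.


For a short exact sequence 0 -> A -> B -> C -> 0,
rank is additive: rank(B) = rank(A) + rank(C).
rank(B) = 12 + 1 = 13

13


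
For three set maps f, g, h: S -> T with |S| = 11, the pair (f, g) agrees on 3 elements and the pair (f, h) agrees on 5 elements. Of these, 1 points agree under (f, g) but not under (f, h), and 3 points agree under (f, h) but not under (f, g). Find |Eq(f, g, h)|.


Eq(f, g, h) is the triple-agreement set: points in S where all three
maps take the same value. Using inclusion-exclusion on the pairwise data:
Pair (f, g) agrees on 3 points; pair (f, h) on 5 points.
Points agreeing under (f, g) but not (f, h) = 1; under (f, h) but not (f, g) = 3.
Triple-agreement = agreement-in-(f, g) minus points that agree under (f, g) but not (f, h):
|Eq(f, g, h)| = 3 - 1 = 2
(cross-check via (f, h): 5 - 3 = 2.)

2


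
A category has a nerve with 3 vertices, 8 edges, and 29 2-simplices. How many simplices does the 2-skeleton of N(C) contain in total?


The 2-skeleton of the nerve N(C) consists of simplices in dimensions 0, 1, 2:
  |N(C)_0| = 3 (objects)
  |N(C)_1| = 8 (morphisms)
  |N(C)_2| = 29 (composable pairs)
Total = 3 + 8 + 29 = 40

40


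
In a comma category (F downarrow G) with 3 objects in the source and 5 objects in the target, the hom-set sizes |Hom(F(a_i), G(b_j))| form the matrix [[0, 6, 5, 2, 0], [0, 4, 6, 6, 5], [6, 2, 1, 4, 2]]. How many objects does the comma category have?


Objects of (F downarrow G) are triples (a, b, h: F(a)->G(b)).
The count equals the sum of all entries in the hom-matrix.
sum(row 0) = 13
sum(row 1) = 21
sum(row 2) = 15
Grand total = 49

49


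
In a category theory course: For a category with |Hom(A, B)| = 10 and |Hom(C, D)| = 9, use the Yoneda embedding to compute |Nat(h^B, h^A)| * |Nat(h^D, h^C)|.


By the Yoneda lemma, Nat(h^B, h^A) is isomorphic to Hom(A, B),
so |Nat(h^B, h^A)| = |Hom(A, B)| and |Nat(h^D, h^C)| = |Hom(C, D)|.
|Hom(A, B)| = 10, |Hom(C, D)| = 9.
|Nat(h^B, h^A) x Nat(h^D, h^C)| = 10 * 9 = 90

90


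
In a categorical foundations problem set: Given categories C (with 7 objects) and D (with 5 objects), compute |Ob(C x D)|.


The product category C x D has objects that are pairs (c, d).
Number of pairs = |Ob(C)| * |Ob(D)| = 7 * 5 = 35

35


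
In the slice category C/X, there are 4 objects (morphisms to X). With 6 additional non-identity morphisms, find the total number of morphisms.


In the slice category C/X, objects are morphisms to X.
Identity morphisms: 4 (one per object of C/X).
Non-identity morphisms: 6.
Total = 4 + 6 = 10

10


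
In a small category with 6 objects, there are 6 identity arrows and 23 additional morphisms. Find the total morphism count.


Each object has an identity morphism, giving 6 identities.
Adding the 23 non-identity morphisms:
Total = 6 + 23 = 29

29


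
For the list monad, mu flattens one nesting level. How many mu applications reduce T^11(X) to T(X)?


Each application of mu: T^2 -> T removes one layer of nesting.
Starting at depth 11 (i.e., T^11(X)), we need to reach T(X).
Number of mu applications = 11 - 1 = 10

10


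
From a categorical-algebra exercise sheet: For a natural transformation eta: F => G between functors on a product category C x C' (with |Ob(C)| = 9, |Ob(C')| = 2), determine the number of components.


A natural transformation eta: F => G assigns one component morphism per
object of the domain category.
The domain is the product category C x C', so
|Ob(C x C')| = |Ob(C)| * |Ob(C')| = 9 * 2 = 18.
Therefore eta has 18 component morphisms.

18


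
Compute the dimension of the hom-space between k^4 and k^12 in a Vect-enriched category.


In Vect-enriched categories, Hom(k^n, k^m) is the space of m x n matrices.
dim(Hom(k^4, k^12)) = 12 * 4 = 48

48


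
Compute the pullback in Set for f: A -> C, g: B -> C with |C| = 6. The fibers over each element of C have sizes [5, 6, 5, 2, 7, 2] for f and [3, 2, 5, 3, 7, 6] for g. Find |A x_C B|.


The pullback A x_C B consists of pairs (a, b) with f(a) = g(b).
For each element c in C, the fiber product has |f^-1(c)| * |g^-1(c)| elements.
Summing over C: 5 * 3 + 6 * 2 + 5 * 5 + 2 * 3 + 7 * 7 + 2 * 6
= 15 + 12 + 25 + 6 + 49 + 12 = 119

119


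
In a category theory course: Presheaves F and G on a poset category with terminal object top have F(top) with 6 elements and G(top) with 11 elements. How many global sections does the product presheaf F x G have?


Global sections of a presheaf on a poset with terminal top satisfy
Gamma(H) ~ H(top). Presheaves admit pointwise products, so
(F x G)(top) = F(top) x G(top) (Cartesian product).
|Gamma(F x G)| = |F(top)| * |G(top)| = 6 * 11 = 66.

66


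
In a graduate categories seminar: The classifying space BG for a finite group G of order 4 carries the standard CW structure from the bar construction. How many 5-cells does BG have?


In the bar-construction CW model of BG, the n-cells are indexed by
n-tuples [g_1|...|g_n] of non-identity elements of G (degenerate
simplices with some g_i = e do not contribute cells), so there are
(|G| - 1)^n n-cells.
For dim = 5 with |G| = 4:
cells = (4 - 1)^5 = 3^5 = 243

243


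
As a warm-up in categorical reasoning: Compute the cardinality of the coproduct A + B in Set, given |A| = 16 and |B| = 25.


In Set, the coproduct A + B is the disjoint union.
|A + B| = |A| + |B| = 16 + 25 = 41

41


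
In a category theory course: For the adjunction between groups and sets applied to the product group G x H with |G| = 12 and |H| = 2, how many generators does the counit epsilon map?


The counit epsilon_K: F(U(K)) -> K of the Free-Forgetful adjunction
maps |K| generators of F(U(K)) into K. For K = G x H (the product group),
|G x H| = |G| * |H|.
Total generators mapped = 12 * 2 = 24.

24


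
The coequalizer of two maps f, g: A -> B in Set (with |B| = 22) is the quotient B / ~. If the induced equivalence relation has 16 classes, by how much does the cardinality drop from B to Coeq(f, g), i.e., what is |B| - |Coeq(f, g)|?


The coequalizer Coeq(f, g) = B / ~ has one element per equivalence class.
|B| = 22, |Coeq(f, g)| = 16.
|B| - |Coeq(f, g)| = 22 - 16 = 6.

6


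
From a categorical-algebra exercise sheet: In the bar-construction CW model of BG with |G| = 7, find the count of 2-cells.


In the bar-construction CW model of BG, the n-cells are indexed by
n-tuples [g_1|...|g_n] of non-identity elements of G (degenerate
simplices with some g_i = e do not contribute cells), so there are
(|G| - 1)^n n-cells.
For dim = 2 with |G| = 7:
cells = (7 - 1)^2 = 6^2 = 36

36


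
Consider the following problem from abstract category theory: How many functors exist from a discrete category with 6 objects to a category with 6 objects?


A functor from a discrete category C to D is determined by
where each object maps. Each of the 6 objects of C can map
to any of the 6 objects of D independently.
Number of functors = 6^6 = 46656

46656


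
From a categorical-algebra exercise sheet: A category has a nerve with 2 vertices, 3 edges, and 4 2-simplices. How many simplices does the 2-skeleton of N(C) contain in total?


The 2-skeleton of the nerve N(C) consists of simplices in dimensions 0, 1, 2:
  |N(C)_0| = 2 (objects)
  |N(C)_1| = 3 (morphisms)
  |N(C)_2| = 4 (composable pairs)
Total = 2 + 3 + 4 = 9

9


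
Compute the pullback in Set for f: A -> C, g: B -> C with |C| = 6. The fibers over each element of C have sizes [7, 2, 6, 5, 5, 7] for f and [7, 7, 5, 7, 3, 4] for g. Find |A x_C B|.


The pullback A x_C B consists of pairs (a, b) with f(a) = g(b).
For each element c in C, the fiber product has |f^-1(c)| * |g^-1(c)| elements.
Summing over C: 7 * 7 + 2 * 7 + 6 * 5 + 5 * 7 + 5 * 3 + 7 * 4
= 49 + 14 + 30 + 35 + 15 + 28 = 171

171


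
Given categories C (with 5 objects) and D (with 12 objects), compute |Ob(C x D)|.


The product category C x D has objects that are pairs (c, d).
Number of pairs = |Ob(C)| * |Ob(D)| = 5 * 12 = 60

60


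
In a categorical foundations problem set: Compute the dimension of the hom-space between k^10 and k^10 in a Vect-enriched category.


In Vect-enriched categories, Hom(k^n, k^m) is the space of m x n matrices.
dim(Hom(k^10, k^10)) = 10 * 10 = 100

100


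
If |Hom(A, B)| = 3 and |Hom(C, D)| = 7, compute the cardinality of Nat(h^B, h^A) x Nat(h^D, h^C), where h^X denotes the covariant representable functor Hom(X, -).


By the Yoneda lemma, Nat(h^B, h^A) is isomorphic to Hom(A, B),
so |Nat(h^B, h^A)| = |Hom(A, B)| and |Nat(h^D, h^C)| = |Hom(C, D)|.
|Hom(A, B)| = 3, |Hom(C, D)| = 7.
|Nat(h^B, h^A) x Nat(h^D, h^C)| = 3 * 7 = 21

21


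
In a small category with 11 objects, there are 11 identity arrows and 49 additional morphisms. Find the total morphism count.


Each object has an identity morphism, giving 11 identities.
Adding the 49 non-identity morphisms:
Total = 11 + 49 = 60

60


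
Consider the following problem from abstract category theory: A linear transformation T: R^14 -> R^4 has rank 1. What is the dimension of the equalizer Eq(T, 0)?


The equalizer of f and the zero map is ker(f).
By the rank-nullity theorem: dim(ker(f)) = dim(domain) - rank(f).
dim(ker(f)) = 14 - 1 = 13

13


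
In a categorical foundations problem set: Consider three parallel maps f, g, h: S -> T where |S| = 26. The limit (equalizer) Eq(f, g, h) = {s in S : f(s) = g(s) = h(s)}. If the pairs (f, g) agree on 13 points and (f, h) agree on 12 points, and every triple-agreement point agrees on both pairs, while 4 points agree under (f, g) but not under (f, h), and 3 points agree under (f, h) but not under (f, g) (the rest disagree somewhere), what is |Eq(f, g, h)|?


Eq(f, g, h) is the triple-agreement set: points in S where all three
maps take the same value. Using inclusion-exclusion on the pairwise data:
Pair (f, g) agrees on 13 points; pair (f, h) on 12 points.
Points agreeing under (f, g) but not (f, h) = 4; under (f, h) but not (f, g) = 3.
Triple-agreement = agreement-in-(f, g) minus points that agree under (f, g) but not (f, h):
|Eq(f, g, h)| = 13 - 4 = 9
(cross-check via (f, h): 12 - 3 = 9.)

9


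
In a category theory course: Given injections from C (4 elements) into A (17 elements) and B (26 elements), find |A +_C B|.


The pushout A +_C B identifies the images of C in A and B.
|A +_C B| = |A| + |B| - |C| (for injections).
= 17 + 26 - 4 = 39

39


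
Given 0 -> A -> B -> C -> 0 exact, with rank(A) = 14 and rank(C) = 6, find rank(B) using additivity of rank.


For a short exact sequence 0 -> A -> B -> C -> 0,
rank is additive: rank(B) = rank(A) + rank(C).
rank(B) = 14 + 6 = 20

20


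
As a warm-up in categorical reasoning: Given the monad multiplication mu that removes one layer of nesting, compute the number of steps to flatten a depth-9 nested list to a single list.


Each application of mu: T^2 -> T removes one layer of nesting.
Starting at depth 9 (i.e., T^9(X)), we need to reach T(X).
Number of mu applications = 9 - 1 = 8

8


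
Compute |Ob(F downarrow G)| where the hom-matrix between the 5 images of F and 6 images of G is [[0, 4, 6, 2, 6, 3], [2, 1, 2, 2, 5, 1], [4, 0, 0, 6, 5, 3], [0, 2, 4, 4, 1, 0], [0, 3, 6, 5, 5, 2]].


Objects of (F downarrow G) are triples (a, b, h: F(a)->G(b)).
The count equals the sum of all entries in the hom-matrix.
sum(row 0) = 21
sum(row 1) = 13
sum(row 2) = 18
sum(row 3) = 11
sum(row 4) = 21
Grand total = 84

84


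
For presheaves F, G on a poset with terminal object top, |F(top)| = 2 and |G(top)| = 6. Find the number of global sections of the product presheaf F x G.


Global sections of a presheaf on a poset with terminal top satisfy
Gamma(H) ~ H(top). Presheaves admit pointwise products, so
(F x G)(top) = F(top) x G(top) (Cartesian product).
|Gamma(F x G)| = |F(top)| * |G(top)| = 2 * 6 = 12.

12


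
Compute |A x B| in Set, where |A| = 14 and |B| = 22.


In Set, the product A x B is the Cartesian product.
By the universal property, |A x B| = |A| * |B|.
|A x B| = 14 * 22 = 308

308


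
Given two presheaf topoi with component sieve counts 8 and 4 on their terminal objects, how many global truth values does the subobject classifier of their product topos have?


In a product of presheaf topoi E_1 x E_2, the subobject classifier
is Omega = Omega_1 x Omega_2 (componentwise), so
|Omega(top)| = |Omega_1(top_1)| * |Omega_2(top_2)|.
= 8 * 4 = 32.

32


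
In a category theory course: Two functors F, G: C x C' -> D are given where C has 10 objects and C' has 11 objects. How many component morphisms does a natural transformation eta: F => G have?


A natural transformation eta: F => G assigns one component morphism per
object of the domain category.
The domain is the product category C x C', so
|Ob(C x C')| = |Ob(C)| * |Ob(C')| = 10 * 11 = 110.
Therefore eta has 110 component morphisms.

110


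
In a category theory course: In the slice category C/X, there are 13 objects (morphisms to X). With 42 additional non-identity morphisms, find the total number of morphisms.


In the slice category C/X, objects are morphisms to X.
Identity morphisms: 13 (one per object of C/X).
Non-identity morphisms: 42.
Total = 13 + 42 = 55

55


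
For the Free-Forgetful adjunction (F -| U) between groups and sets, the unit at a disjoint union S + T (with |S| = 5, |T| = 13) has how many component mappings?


The unit eta_X: X -> U(F(X)) of the Free-Forgetful adjunction
maps each element of X to a generator of F(X). For X = S + T (disjoint
union in Set), |S + T| = |S| + |T|.
Total mappings = 5 + 13 = 18.

18


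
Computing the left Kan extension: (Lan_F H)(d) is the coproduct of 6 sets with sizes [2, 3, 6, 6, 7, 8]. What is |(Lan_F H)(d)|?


Pointwise, the left Kan extension (Lan_F H)(d) is the colimit, indexed
by the comma category (F downarrow d), of H composed with the
projection (F downarrow d) -> C. Here that colimit is given
as a coproduct (disjoint union) of sets, so its cardinality is the
sum of the sizes of the summands.
Coproduct of sets with sizes: 2 + 3 + 6 + 6 + 7 + 8
= 32

32


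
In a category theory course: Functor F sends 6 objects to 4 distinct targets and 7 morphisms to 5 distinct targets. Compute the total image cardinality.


The image of F consists of distinct objects and distinct morphisms.
|Im(F)| on objects = 4
|Im(F)| on morphisms = 5
Total image cardinality = 4 + 5 = 9

9


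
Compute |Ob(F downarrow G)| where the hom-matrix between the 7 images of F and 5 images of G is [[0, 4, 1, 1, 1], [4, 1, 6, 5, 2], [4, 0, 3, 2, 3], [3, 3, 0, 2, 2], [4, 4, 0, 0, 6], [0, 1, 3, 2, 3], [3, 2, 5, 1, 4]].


Objects of (F downarrow G) are triples (a, b, h: F(a)->G(b)).
The count equals the sum of all entries in the hom-matrix.
sum(row 0) = 7
sum(row 1) = 18
sum(row 2) = 12
sum(row 3) = 10
sum(row 4) = 14
sum(row 5) = 9
sum(row 6) = 15
Grand total = 85

85


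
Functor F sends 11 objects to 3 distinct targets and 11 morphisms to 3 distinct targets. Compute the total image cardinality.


The image of F consists of distinct objects and distinct morphisms.
|Im(F)| on objects = 3
|Im(F)| on morphisms = 3
Total image cardinality = 3 + 3 = 6

6


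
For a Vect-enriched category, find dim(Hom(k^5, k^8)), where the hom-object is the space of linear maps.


In Vect-enriched categories, Hom(k^n, k^m) is the space of m x n matrices.
dim(Hom(k^5, k^8)) = 8 * 5 = 40

40


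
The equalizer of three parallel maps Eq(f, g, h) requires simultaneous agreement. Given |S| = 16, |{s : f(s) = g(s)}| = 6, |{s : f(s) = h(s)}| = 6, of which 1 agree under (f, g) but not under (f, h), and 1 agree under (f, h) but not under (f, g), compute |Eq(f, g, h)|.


Eq(f, g, h) is the triple-agreement set: points in S where all three
maps take the same value. Using inclusion-exclusion on the pairwise data:
Pair (f, g) agrees on 6 points; pair (f, h) on 6 points.
Points agreeing under (f, g) but not (f, h) = 1; under (f, h) but not (f, g) = 1.
Triple-agreement = agreement-in-(f, g) minus points that agree under (f, g) but not (f, h):
|Eq(f, g, h)| = 6 - 1 = 5
(cross-check via (f, h): 6 - 1 = 5.)

5


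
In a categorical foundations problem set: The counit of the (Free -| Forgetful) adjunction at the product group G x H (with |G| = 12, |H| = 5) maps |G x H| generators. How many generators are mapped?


The counit epsilon_K: F(U(K)) -> K of the Free-Forgetful adjunction
maps |K| generators of F(U(K)) into K. For K = G x H (the product group),
|G x H| = |G| * |H|.
Total generators mapped = 12 * 5 = 60.

60


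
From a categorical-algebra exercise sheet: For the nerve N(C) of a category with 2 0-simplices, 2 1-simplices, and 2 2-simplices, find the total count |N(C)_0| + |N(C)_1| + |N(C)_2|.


The 2-skeleton of the nerve N(C) consists of simplices in dimensions 0, 1, 2:
  |N(C)_0| = 2 (objects)
  |N(C)_1| = 2 (morphisms)
  |N(C)_2| = 2 (composable pairs)
Total = 2 + 2 + 2 = 6

6


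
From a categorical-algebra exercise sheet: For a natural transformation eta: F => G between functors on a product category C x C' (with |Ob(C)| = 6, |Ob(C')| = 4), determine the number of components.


A natural transformation eta: F => G assigns one component morphism per
object of the domain category.
The domain is the product category C x C', so
|Ob(C x C')| = |Ob(C)| * |Ob(C')| = 6 * 4 = 24.
Therefore eta has 24 component morphisms.

24


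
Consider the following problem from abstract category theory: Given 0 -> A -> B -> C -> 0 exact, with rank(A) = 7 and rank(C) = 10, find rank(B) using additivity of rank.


For a short exact sequence 0 -> A -> B -> C -> 0,
rank is additive: rank(B) = rank(A) + rank(C).
rank(B) = 7 + 10 = 17

17


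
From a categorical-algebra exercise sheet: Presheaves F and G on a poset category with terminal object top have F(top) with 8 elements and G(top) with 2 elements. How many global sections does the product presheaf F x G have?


Global sections of a presheaf on a poset with terminal top satisfy
Gamma(H) ~ H(top). Presheaves admit pointwise products, so
(F x G)(top) = F(top) x G(top) (Cartesian product).
|Gamma(F x G)| = |F(top)| * |G(top)| = 8 * 2 = 16.

16


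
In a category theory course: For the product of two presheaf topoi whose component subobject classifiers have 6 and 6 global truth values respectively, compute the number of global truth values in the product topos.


In a product of presheaf topoi E_1 x E_2, the subobject classifier
is Omega = Omega_1 x Omega_2 (componentwise), so
|Omega(top)| = |Omega_1(top_1)| * |Omega_2(top_2)|.
= 6 * 6 = 36.

36


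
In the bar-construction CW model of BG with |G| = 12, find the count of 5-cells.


In the bar-construction CW model of BG, the n-cells are indexed by
n-tuples [g_1|...|g_n] of non-identity elements of G (degenerate
simplices with some g_i = e do not contribute cells), so there are
(|G| - 1)^n n-cells.
For dim = 5 with |G| = 12:
cells = (12 - 1)^5 = 11^5 = 161051

161051


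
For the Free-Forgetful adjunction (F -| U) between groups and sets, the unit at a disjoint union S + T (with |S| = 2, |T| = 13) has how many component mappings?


The unit eta_X: X -> U(F(X)) of the Free-Forgetful adjunction
maps each element of X to a generator of F(X). For X = S + T (disjoint
union in Set), |S + T| = |S| + |T|.
Total mappings = 2 + 13 = 15.

15


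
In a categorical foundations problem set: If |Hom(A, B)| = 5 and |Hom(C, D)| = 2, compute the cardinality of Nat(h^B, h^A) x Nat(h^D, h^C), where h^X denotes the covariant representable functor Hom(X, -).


By the Yoneda lemma, Nat(h^B, h^A) is isomorphic to Hom(A, B),
so |Nat(h^B, h^A)| = |Hom(A, B)| and |Nat(h^D, h^C)| = |Hom(C, D)|.
|Hom(A, B)| = 5, |Hom(C, D)| = 2.
|Nat(h^B, h^A) x Nat(h^D, h^C)| = 5 * 2 = 10

10


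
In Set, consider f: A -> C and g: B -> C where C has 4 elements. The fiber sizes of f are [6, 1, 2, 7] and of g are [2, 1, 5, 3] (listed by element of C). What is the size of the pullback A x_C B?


The pullback A x_C B consists of pairs (a, b) with f(a) = g(b).
For each element c in C, the fiber product has |f^-1(c)| * |g^-1(c)| elements.
Summing over C: 6 * 2 + 1 * 1 + 2 * 5 + 7 * 3
= 12 + 1 + 10 + 21 = 44

44


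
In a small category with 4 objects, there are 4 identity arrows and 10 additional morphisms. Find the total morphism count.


Each object has an identity morphism, giving 4 identities.
Adding the 10 non-identity morphisms:
Total = 4 + 10 = 14

14


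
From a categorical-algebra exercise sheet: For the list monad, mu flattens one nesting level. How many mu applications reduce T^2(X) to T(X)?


Each application of mu: T^2 -> T removes one layer of nesting.
Starting at depth 2 (i.e., T^2(X)), we need to reach T(X).
Number of mu applications = 2 - 1 = 1

1


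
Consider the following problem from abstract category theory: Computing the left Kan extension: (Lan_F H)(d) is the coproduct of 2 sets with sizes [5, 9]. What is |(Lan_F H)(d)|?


Pointwise, the left Kan extension (Lan_F H)(d) is the colimit, indexed
by the comma category (F downarrow d), of H composed with the
projection (F downarrow d) -> C. Here that colimit is given
as a coproduct (disjoint union) of sets, so its cardinality is the
sum of the sizes of the summands.
Coproduct of sets with sizes: 5 + 9
= 14

14


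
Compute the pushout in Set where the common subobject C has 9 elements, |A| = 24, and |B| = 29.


The pushout A +_C B identifies the images of C in A and B.
|A +_C B| = |A| + |B| - |C| (for injections).
= 24 + 29 - 9 = 44

44


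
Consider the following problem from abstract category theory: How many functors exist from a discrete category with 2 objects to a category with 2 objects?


A functor from a discrete category C to D is determined by
where each object maps. Each of the 2 objects of C can map
to any of the 2 objects of D independently.
Number of functors = 2^2 = 4

4


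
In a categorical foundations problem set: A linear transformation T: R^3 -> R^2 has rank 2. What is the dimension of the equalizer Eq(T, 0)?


The equalizer of f and the zero map is ker(f).
By the rank-nullity theorem: dim(ker(f)) = dim(domain) - rank(f).
dim(ker(f)) = 3 - 2 = 1

1


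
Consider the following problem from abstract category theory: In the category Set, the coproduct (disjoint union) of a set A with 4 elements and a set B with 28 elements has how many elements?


In Set, the coproduct A + B is the disjoint union.
|A + B| = |A| + |B| = 4 + 28 = 32

32


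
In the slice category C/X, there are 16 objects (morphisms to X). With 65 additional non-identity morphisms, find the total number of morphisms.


In the slice category C/X, objects are morphisms to X.
Identity morphisms: 16 (one per object of C/X).
Non-identity morphisms: 65.
Total = 16 + 65 = 81

81


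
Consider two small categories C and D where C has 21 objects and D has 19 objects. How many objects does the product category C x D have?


The product category C x D has objects that are pairs (c, d).
Number of pairs = |Ob(C)| * |Ob(D)| = 21 * 19 = 399

399


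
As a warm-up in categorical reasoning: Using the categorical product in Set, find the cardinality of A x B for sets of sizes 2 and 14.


In Set, the product A x B is the Cartesian product.
By the universal property, |A x B| = |A| * |B|.
|A x B| = 2 * 14 = 28

28


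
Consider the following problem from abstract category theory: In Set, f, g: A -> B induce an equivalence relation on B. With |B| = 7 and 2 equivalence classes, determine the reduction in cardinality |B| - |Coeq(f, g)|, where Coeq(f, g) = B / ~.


The coequalizer Coeq(f, g) = B / ~ has one element per equivalence class.
|B| = 7, |Coeq(f, g)| = 2.
|B| - |Coeq(f, g)| = 7 - 2 = 5.

5


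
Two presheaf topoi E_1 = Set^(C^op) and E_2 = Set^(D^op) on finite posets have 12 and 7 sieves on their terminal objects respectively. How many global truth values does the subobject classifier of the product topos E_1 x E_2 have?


In a product of presheaf topoi E_1 x E_2, the subobject classifier
is Omega = Omega_1 x Omega_2 (componentwise), so
|Omega(top)| = |Omega_1(top_1)| * |Omega_2(top_2)|.
= 12 * 7 = 84.

84


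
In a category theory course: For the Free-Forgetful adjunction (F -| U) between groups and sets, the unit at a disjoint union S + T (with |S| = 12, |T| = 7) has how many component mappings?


The unit eta_X: X -> U(F(X)) of the Free-Forgetful adjunction
maps each element of X to a generator of F(X). For X = S + T (disjoint
union in Set), |S + T| = |S| + |T|.
Total mappings = 12 + 7 = 19.

19


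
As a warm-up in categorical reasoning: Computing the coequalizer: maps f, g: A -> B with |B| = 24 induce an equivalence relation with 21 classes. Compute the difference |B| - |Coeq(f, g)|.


The coequalizer Coeq(f, g) = B / ~ has one element per equivalence class.
|B| = 24, |Coeq(f, g)| = 21.
|B| - |Coeq(f, g)| = 24 - 21 = 3.

3


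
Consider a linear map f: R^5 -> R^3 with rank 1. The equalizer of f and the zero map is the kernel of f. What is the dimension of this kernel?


The equalizer of f and the zero map is ker(f).
By the rank-nullity theorem: dim(ker(f)) = dim(domain) - rank(f).
dim(ker(f)) = 5 - 1 = 4

4


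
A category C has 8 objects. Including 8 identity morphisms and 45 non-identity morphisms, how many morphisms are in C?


Each object has an identity morphism, giving 8 identities.
Adding the 45 non-identity morphisms:
Total = 8 + 45 = 53

53


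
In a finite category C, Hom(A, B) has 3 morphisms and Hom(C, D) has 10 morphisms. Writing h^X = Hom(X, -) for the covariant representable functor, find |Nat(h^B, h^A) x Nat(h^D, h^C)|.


By the Yoneda lemma, Nat(h^B, h^A) is isomorphic to Hom(A, B),
so |Nat(h^B, h^A)| = |Hom(A, B)| and |Nat(h^D, h^C)| = |Hom(C, D)|.
|Hom(A, B)| = 3, |Hom(C, D)| = 10.
|Nat(h^B, h^A) x Nat(h^D, h^C)| = 3 * 10 = 30

30


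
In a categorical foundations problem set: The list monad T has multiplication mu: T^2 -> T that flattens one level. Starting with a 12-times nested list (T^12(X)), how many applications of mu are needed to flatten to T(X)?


Each application of mu: T^2 -> T removes one layer of nesting.
Starting at depth 12 (i.e., T^12(X)), we need to reach T(X).
Number of mu applications = 12 - 1 = 11

11


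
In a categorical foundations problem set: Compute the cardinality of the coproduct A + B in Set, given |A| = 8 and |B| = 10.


In Set, the coproduct A + B is the disjoint union.
|A + B| = |A| + |B| = 8 + 10 = 18

18


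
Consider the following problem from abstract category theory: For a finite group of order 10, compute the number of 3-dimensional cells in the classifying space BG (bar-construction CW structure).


In the bar-construction CW model of BG, the n-cells are indexed by
n-tuples [g_1|...|g_n] of non-identity elements of G (degenerate
simplices with some g_i = e do not contribute cells), so there are
(|G| - 1)^n n-cells.
For dim = 3 with |G| = 10:
cells = (10 - 1)^3 = 9^3 = 729

729


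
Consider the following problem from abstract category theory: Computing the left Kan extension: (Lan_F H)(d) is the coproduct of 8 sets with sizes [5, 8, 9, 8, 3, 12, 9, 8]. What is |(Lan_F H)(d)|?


Pointwise, the left Kan extension (Lan_F H)(d) is the colimit, indexed
by the comma category (F downarrow d), of H composed with the
projection (F downarrow d) -> C. Here that colimit is given
as a coproduct (disjoint union) of sets, so its cardinality is the
sum of the sizes of the summands.
Coproduct of sets with sizes: 5 + 8 + 9 + 8 + 3 + 12 + 9 + 8
= 62

62


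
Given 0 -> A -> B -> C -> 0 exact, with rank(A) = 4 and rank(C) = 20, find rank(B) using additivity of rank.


For a short exact sequence 0 -> A -> B -> C -> 0,
rank is additive: rank(B) = rank(A) + rank(C).
rank(B) = 4 + 20 = 24

24


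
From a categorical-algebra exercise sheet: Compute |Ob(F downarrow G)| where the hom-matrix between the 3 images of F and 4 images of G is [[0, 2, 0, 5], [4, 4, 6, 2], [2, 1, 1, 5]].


Objects of (F downarrow G) are triples (a, b, h: F(a)->G(b)).
The count equals the sum of all entries in the hom-matrix.
sum(row 0) = 7
sum(row 1) = 16
sum(row 2) = 9
Grand total = 32

32


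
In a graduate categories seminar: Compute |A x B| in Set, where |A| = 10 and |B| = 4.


In Set, the product A x B is the Cartesian product.
By the universal property, |A x B| = |A| * |B|.
|A x B| = 10 * 4 = 40

40


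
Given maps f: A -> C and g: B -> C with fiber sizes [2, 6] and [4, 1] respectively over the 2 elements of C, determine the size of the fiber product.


The pullback A x_C B consists of pairs (a, b) with f(a) = g(b).
For each element c in C, the fiber product has |f^-1(c)| * |g^-1(c)| elements.
Summing over C: 2 * 4 + 6 * 1
= 8 + 6 = 14

14


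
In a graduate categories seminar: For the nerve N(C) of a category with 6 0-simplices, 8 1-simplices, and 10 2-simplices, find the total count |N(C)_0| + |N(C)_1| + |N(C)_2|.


The 2-skeleton of the nerve N(C) consists of simplices in dimensions 0, 1, 2:
  |N(C)_0| = 6 (objects)
  |N(C)_1| = 8 (morphisms)
  |N(C)_2| = 10 (composable pairs)
Total = 6 + 8 + 10 = 24

24


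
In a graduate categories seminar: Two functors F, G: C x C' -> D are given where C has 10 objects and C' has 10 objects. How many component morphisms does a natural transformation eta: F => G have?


A natural transformation eta: F => G assigns one component morphism per
object of the domain category.
The domain is the product category C x C', so
|Ob(C x C')| = |Ob(C)| * |Ob(C')| = 10 * 10 = 100.
Therefore eta has 100 component morphisms.

100


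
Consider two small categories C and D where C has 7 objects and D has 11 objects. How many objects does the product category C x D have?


The product category C x D has objects that are pairs (c, d).
Number of pairs = |Ob(C)| * |Ob(D)| = 7 * 11 = 77

77


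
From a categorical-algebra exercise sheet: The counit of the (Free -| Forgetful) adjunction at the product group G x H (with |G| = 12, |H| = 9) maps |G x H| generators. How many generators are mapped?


The counit epsilon_K: F(U(K)) -> K of the Free-Forgetful adjunction
maps |K| generators of F(U(K)) into K. For K = G x H (the product group),
|G x H| = |G| * |H|.
Total generators mapped = 12 * 9 = 108.

108


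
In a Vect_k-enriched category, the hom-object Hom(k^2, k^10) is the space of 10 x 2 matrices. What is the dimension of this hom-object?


In Vect-enriched categories, Hom(k^n, k^m) is the space of m x n matrices.
dim(Hom(k^2, k^10)) = 10 * 2 = 20

20


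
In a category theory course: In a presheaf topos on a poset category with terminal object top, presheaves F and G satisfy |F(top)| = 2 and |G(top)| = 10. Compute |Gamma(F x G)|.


Global sections of a presheaf on a poset with terminal top satisfy
Gamma(H) ~ H(top). Presheaves admit pointwise products, so
(F x G)(top) = F(top) x G(top) (Cartesian product).
|Gamma(F x G)| = |F(top)| * |G(top)| = 2 * 10 = 20.

20


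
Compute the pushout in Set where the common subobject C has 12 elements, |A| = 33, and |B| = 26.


The pushout A +_C B identifies the images of C in A and B.
|A +_C B| = |A| + |B| - |C| (for injections).
= 33 + 26 - 12 = 47

47


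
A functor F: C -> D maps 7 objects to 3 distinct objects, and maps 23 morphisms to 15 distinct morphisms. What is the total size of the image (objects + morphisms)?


The image of F consists of distinct objects and distinct morphisms.
|Im(F)| on objects = 3
|Im(F)| on morphisms = 15
Total image cardinality = 3 + 15 = 18

18


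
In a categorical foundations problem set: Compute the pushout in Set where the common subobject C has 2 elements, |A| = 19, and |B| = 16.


The pushout A +_C B identifies the images of C in A and B.
|A +_C B| = |A| + |B| - |C| (for injections).
= 19 + 16 - 2 = 33

33


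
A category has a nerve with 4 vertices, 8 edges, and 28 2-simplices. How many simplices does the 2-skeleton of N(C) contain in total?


The 2-skeleton of the nerve N(C) consists of simplices in dimensions 0, 1, 2:
  |N(C)_0| = 4 (objects)
  |N(C)_1| = 8 (morphisms)
  |N(C)_2| = 28 (composable pairs)
Total = 4 + 8 + 28 = 40

40


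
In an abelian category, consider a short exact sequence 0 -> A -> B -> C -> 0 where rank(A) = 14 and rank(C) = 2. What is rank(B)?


For a short exact sequence 0 -> A -> B -> C -> 0,
rank is additive: rank(B) = rank(A) + rank(C).
rank(B) = 14 + 2 = 16

16


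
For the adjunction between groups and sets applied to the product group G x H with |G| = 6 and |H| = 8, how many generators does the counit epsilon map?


The counit epsilon_K: F(U(K)) -> K of the Free-Forgetful adjunction
maps |K| generators of F(U(K)) into K. For K = G x H (the product group),
|G x H| = |G| * |H|.
Total generators mapped = 6 * 8 = 48.

48


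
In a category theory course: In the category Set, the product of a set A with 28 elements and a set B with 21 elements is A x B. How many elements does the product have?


In Set, the product A x B is the Cartesian product.
By the universal property, |A x B| = |A| * |B|.
|A x B| = 28 * 21 = 588

588


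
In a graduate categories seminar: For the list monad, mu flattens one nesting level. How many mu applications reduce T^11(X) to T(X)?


Each application of mu: T^2 -> T removes one layer of nesting.
Starting at depth 11 (i.e., T^11(X)), we need to reach T(X).
Number of mu applications = 11 - 1 = 10

10


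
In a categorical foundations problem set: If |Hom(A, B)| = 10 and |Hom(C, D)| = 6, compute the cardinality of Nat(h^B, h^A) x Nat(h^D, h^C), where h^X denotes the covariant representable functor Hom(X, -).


By the Yoneda lemma, Nat(h^B, h^A) is isomorphic to Hom(A, B),
so |Nat(h^B, h^A)| = |Hom(A, B)| and |Nat(h^D, h^C)| = |Hom(C, D)|.
|Hom(A, B)| = 10, |Hom(C, D)| = 6.
|Nat(h^B, h^A) x Nat(h^D, h^C)| = 10 * 6 = 60

60


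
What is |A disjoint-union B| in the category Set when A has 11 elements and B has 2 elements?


In Set, the coproduct A + B is the disjoint union.
|A + B| = |A| + |B| = 11 + 2 = 13

13


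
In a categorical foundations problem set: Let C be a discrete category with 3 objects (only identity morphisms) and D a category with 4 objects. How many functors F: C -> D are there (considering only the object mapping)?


A functor from a discrete category C to D is determined by
where each object maps. Each of the 3 objects of C can map
to any of the 4 objects of D independently.
Number of functors = 4^3 = 64

64


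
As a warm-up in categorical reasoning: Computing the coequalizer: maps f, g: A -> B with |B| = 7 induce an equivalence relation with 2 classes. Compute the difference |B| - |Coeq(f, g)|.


The coequalizer Coeq(f, g) = B / ~ has one element per equivalence class.
|B| = 7, |Coeq(f, g)| = 2.
|B| - |Coeq(f, g)| = 7 - 2 = 5.

5


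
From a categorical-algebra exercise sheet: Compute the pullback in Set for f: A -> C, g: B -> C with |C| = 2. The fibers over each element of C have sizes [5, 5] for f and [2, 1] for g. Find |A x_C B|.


The pullback A x_C B consists of pairs (a, b) with f(a) = g(b).
For each element c in C, the fiber product has |f^-1(c)| * |g^-1(c)| elements.
Summing over C: 5 * 2 + 5 * 1
= 10 + 5 = 15

15


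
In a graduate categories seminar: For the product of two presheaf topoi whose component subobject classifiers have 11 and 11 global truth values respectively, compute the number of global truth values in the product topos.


In a product of presheaf topoi E_1 x E_2, the subobject classifier
is Omega = Omega_1 x Omega_2 (componentwise), so
|Omega(top)| = |Omega_1(top_1)| * |Omega_2(top_2)|.
= 11 * 11 = 121.

121


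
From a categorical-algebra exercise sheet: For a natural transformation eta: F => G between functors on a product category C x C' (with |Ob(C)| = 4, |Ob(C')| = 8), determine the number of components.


A natural transformation eta: F => G assigns one component morphism per
object of the domain category.
The domain is the product category C x C', so
|Ob(C x C')| = |Ob(C)| * |Ob(C')| = 4 * 8 = 32.
Therefore eta has 32 component morphisms.

32


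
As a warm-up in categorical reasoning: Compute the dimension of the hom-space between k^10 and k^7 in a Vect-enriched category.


In Vect-enriched categories, Hom(k^n, k^m) is the space of m x n matrices.
dim(Hom(k^10, k^7)) = 7 * 10 = 70

70


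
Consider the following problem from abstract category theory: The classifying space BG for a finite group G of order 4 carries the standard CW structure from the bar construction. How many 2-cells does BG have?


In the bar-construction CW model of BG, the n-cells are indexed by
n-tuples [g_1|...|g_n] of non-identity elements of G (degenerate
simplices with some g_i = e do not contribute cells), so there are
(|G| - 1)^n n-cells.
For dim = 2 with |G| = 4:
cells = (4 - 1)^2 = 3^2 = 9

9


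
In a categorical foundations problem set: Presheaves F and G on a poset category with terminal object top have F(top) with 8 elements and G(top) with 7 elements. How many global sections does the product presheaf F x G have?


Global sections of a presheaf on a poset with terminal top satisfy
Gamma(H) ~ H(top). Presheaves admit pointwise products, so
(F x G)(top) = F(top) x G(top) (Cartesian product).
|Gamma(F x G)| = |F(top)| * |G(top)| = 8 * 7 = 56.

56


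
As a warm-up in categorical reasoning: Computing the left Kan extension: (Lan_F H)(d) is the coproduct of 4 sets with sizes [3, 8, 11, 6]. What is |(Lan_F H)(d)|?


Pointwise, the left Kan extension (Lan_F H)(d) is the colimit, indexed
by the comma category (F downarrow d), of H composed with the
projection (F downarrow d) -> C. Here that colimit is given
as a coproduct (disjoint union) of sets, so its cardinality is the
sum of the sizes of the summands.
Coproduct of sets with sizes: 3 + 8 + 11 + 6
= 28

28


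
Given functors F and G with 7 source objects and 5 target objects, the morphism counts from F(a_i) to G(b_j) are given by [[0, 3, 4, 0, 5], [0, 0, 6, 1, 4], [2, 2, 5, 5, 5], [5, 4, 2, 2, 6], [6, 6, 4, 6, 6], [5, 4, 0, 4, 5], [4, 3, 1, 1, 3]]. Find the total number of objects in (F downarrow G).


Objects of (F downarrow G) are triples (a, b, h: F(a)->G(b)).
The count equals the sum of all entries in the hom-matrix.
sum(row 0) = 12
sum(row 1) = 11
sum(row 2) = 19
sum(row 3) = 19
sum(row 4) = 28
sum(row 5) = 18
sum(row 6) = 12
Grand total = 119

119


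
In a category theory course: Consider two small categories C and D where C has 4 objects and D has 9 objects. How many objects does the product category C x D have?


The product category C x D has objects that are pairs (c, d).
Number of pairs = |Ob(C)| * |Ob(D)| = 4 * 9 = 36

36


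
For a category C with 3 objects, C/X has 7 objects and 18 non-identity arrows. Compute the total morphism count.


In the slice category C/X, objects are morphisms to X.
Identity morphisms: 7 (one per object of C/X).
Non-identity morphisms: 18.
Total = 7 + 18 = 25

25


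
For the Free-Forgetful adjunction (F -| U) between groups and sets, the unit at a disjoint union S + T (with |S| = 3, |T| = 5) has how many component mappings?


The unit eta_X: X -> U(F(X)) of the Free-Forgetful adjunction
maps each element of X to a generator of F(X). For X = S + T (disjoint
union in Set), |S + T| = |S| + |T|.
Total mappings = 3 + 5 = 8.

8
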